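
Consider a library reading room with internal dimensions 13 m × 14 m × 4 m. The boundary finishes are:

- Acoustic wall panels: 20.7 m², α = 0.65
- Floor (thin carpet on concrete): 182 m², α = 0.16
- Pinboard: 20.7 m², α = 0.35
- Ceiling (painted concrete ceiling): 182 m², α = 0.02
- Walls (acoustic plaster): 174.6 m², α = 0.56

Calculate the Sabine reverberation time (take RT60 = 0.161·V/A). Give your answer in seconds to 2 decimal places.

0.78 sec

Summing Sᵢαᵢ: 13.455 + 29.120 + 7.245 + 3.640 + 97.776 → A = 151.236 sabins.
Room volume: 728 m³.
RT60 = 0.161 · V / A = 0.161 × 728 / 151.236 = 0.78 s.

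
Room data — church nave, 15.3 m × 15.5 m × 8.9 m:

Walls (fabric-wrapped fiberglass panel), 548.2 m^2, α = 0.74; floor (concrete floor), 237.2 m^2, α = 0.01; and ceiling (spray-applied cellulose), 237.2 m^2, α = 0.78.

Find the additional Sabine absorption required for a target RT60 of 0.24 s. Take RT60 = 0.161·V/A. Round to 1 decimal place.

822.8 sabins

Summing Sᵢαᵢ: 405.668 + 2.372 + 185.016 → A₁ = 593.056 sabins.
Target A₂ = 0.161·2110.635/0.24 = 1415.884 sabins (V = 2110.635 m³).
ΔA = A₂ − A₁ = 1415.884 − 593.056 = 822.8 sabins.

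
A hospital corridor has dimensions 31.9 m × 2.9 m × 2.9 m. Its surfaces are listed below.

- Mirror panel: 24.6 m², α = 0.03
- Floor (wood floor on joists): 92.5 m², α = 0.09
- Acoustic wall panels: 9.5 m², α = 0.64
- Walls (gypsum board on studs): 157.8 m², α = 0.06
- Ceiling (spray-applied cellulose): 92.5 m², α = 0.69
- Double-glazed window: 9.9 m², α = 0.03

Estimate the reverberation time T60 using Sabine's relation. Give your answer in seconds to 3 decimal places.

Summing Sᵢαᵢ: 0.738 + 8.325 + 6.080 + 9.468 + 63.825 + 0.297 → A = 88.733 sabins.
Room volume: 268.279 m³.
Sabine: RT60 = 0.161 × 268.279 / 88.733 = 0.487 s.

0.487 seconds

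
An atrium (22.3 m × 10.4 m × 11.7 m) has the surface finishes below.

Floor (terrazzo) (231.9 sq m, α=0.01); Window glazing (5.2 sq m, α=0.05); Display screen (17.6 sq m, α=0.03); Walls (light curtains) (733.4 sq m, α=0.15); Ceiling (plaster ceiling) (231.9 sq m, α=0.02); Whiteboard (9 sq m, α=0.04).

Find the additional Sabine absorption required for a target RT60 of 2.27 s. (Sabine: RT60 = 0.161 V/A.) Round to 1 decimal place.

A₁ = Σ Sᵢαᵢ = 231.9×0.01 + 5.2×0.05 + 17.6×0.03 + 733.4×0.15 + 231.9×0.02 + 9×0.04 = 118.115 sabins.
For T = 2.27 s, need A₂ = 0.161·V/T = 0.161·2713.464/2.27 = 192.453 sabins.
Shortfall: 192.453 − 118.115 = 74.3 sabins.

74.3 sabins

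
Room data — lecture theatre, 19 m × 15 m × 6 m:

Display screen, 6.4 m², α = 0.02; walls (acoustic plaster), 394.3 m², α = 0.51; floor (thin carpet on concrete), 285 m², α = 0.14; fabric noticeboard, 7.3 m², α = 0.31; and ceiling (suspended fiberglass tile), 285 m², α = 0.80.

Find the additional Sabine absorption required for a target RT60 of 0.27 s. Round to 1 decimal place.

548.3 sabins

Summing Sᵢαᵢ: 0.128 + 201.093 + 39.900 + 2.263 + 228.000 → A₁ = 471.384 sabins.
Target A₂ = 0.161·1710/0.27 = 1019.667 sabins (V = 1710 m³).
Additional absorption ΔA = 1019.667 − 471.384 = 548.3 sabins.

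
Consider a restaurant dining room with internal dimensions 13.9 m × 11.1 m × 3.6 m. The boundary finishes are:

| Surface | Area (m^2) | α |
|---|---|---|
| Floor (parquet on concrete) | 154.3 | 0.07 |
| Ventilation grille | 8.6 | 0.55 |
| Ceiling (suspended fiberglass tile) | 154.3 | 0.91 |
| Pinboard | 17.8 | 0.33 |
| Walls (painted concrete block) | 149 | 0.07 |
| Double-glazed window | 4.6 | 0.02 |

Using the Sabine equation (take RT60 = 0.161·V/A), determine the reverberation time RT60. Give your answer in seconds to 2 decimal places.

Equivalent absorption area: A = 154.3×0.07 + 8.6×0.55 + 154.3×0.91 + 17.8×0.33 + 149×0.07 + 4.6×0.02 = 172.340 m^2.
V = 13.9·11.1·3.6 = 555.444 m³.
T = 0.161 V/A = 0.161·555.444/172.340 = 0.52 s.

0.52 sec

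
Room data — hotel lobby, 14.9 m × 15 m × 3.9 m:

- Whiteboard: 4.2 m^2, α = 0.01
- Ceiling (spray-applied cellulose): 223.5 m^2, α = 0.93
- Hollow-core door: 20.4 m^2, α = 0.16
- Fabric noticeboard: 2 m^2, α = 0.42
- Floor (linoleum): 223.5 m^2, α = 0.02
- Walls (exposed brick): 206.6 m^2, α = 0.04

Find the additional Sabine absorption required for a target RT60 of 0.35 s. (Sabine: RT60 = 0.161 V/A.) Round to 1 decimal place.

176.2 sabins

Total absorption A₁ = 4.2×0.01 + 223.5×0.93 + 20.4×0.16 + 2×0.42 + 223.5×0.02 + 206.6×0.04
  = 0.042 + 207.855 + 3.264 + 0.840 + 4.470 + 8.264 = 224.735 m^2 sabins.
V = 871.65 m³. Required absorption A₂ = 0.161 × 871.65 / 0.35 = 400.959 sabins.
Shortfall: 400.959 − 224.735 = 176.2 sabins.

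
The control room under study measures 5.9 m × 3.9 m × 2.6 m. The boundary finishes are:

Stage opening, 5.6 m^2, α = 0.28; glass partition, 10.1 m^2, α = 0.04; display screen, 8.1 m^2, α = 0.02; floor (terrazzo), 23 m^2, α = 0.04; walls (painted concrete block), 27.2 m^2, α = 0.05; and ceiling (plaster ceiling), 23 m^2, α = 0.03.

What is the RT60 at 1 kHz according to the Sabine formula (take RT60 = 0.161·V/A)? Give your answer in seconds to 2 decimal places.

1.89 s

Equivalent absorption area: A = 5.6×0.28 + 10.1×0.04 + 8.1×0.02 + 23×0.04 + 27.2×0.05 + 23×0.03 = 5.104 m^2.
V = 5.9·3.9·2.6 = 59.826 m³.
RT60 = 0.161 · V / A = 0.161 × 59.826 / 5.104 = 1.89 s.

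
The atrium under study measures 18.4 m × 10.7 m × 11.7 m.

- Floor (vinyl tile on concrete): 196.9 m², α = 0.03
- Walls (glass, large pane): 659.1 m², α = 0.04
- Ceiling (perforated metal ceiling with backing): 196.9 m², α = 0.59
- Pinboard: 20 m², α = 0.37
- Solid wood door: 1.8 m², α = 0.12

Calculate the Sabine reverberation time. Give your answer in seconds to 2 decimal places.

2.38 s

Summing Sᵢαᵢ: 5.907 + 26.364 + 116.171 + 7.400 + 0.216 → A = 156.058 sabins.
V = 18.4·10.7·11.7 = 2303.496 m³.
T = 0.161 V/A = 0.161·2303.496/156.058 = 2.38 s.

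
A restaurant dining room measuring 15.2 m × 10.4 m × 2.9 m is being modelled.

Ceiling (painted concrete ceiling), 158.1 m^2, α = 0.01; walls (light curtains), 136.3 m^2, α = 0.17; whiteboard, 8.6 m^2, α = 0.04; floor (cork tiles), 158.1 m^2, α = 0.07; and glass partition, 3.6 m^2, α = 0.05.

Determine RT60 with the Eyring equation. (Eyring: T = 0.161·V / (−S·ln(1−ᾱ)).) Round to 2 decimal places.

S = Σ Sᵢ = 464.7 m^2.
Absorption A = 158.1×0.01 + 136.3×0.17 + 8.6×0.04 + 158.1×0.07 + 3.6×0.05 = 36.343 sabins.
Mean coefficient ᾱ = A/S = 0.0782.
Eyring denominator: −S ln(1−ᾱ) = 37.839.
V = 15.2 × 10.4 × 2.9 = 458.432 m³.
RT60 = 0.161 × 458.432 / 37.839 = 1.95 s.

1.95 s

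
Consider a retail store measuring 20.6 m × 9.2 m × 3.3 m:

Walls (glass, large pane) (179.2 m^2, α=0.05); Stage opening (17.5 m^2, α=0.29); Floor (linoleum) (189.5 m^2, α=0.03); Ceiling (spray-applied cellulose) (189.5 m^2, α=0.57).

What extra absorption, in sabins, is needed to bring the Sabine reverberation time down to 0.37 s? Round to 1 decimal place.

A₁ = Σ Sᵢαᵢ = 179.2·0.05 + 17.5·0.29 + 189.5·0.03 + 189.5·0.57 = 127.735 sabins.
V = 625.416 m³. Required absorption A₂ = 0.161 × 625.416 / 0.37 = 272.140 sabins.
Shortfall: 272.140 − 127.735 = 144.4 sabins.

144.4 sabins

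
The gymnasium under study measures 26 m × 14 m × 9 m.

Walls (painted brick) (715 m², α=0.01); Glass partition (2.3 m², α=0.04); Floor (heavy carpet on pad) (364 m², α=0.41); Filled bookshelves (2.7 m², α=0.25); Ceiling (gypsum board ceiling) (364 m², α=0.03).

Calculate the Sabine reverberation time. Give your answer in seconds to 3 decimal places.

Summing Sᵢαᵢ: 7.150 + 0.092 + 149.240 + 0.675 + 10.920 → A = 168.077 sabins.
V = 26·14·9 = 3276 m³.
Sabine: RT60 = 0.161 × 3276 / 168.077 = 3.138 s.

3.138 sec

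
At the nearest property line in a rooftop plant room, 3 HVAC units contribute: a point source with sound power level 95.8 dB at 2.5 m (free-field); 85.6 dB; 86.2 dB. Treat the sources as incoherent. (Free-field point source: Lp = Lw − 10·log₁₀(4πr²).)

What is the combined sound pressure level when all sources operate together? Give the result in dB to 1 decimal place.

89.2 dB

Source at 2.5 m: Lp = 95.8 − 10·log₁₀(4π·2.5²) = 95.8 − 10·log₁₀(78.540) = 76.8 dB.
Σ 10^(Lᵢ/10) = 8.278e+08.
Combined level = 10 log₁₀(8.278e+08) = 89.2 dB.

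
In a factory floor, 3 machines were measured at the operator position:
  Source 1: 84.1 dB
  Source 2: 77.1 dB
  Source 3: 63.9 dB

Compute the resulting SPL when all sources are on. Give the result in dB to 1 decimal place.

Sum in the linear (power) domain: Σ 10^(Lᵢ/10) = 10^(84.1/10) + 10^(77.1/10) + 10^(63.9/10) = 3.108e+08.
Combined level = 10 log₁₀(3.108e+08) = 84.9 dB.

84.9 dB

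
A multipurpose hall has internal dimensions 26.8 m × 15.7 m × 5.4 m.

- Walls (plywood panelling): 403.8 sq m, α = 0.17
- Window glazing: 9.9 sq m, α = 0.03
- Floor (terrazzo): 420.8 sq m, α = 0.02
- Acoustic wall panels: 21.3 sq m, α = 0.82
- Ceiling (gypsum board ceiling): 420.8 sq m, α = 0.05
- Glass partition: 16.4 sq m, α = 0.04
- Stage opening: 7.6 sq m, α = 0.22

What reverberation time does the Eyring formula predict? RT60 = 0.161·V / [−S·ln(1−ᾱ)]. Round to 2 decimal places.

2.95 sec

Total surface area S = 403.8 + 9.9 + 420.8 + 21.3 + 420.8 + 16.4 + 7.6 = 1300.6 sq m.
Absorption A = 403.8·0.17 + 9.9·0.03 + 420.8·0.02 + 21.3·0.82 + 420.8·0.05 + 16.4·0.04 + 7.6·0.22 = 118.193 sabins.
ᾱ = 118.193 / 1300.6 = 0.0909.
−S·ln(1−ᾱ) = −1300.6 × ln(1 − 0.0909) = 123.947.
V = 26.8 × 15.7 × 5.4 = 2272.104 m³.
RT60 = 0.161 × 2272.104 / 123.947 = 2.95 s.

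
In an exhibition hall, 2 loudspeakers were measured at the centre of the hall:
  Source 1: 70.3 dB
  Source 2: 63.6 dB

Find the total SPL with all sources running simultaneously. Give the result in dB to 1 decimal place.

71.1 dB

Sum in the linear (power) domain: Σ 10^(Lᵢ/10) = 10^(70.3/10) + 10^(63.6/10) = 1.301e+07.
Back to dB: 10·log₁₀ Σ = 71.1 dB.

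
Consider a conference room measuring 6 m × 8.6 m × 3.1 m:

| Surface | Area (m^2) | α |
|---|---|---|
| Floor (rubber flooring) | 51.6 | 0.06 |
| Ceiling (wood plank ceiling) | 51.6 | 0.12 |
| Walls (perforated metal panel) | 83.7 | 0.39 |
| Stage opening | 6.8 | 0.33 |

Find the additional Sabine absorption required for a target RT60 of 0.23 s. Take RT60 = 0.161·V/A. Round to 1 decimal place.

Total absorption A₁ = 51.6·0.06 + 51.6·0.12 + 83.7·0.39 + 6.8·0.33
  = 3.096 + 6.192 + 32.643 + 2.244 = 44.175 m^2 sabins.
Target A₂ = 0.161·159.96/0.23 = 111.972 sabins (V = 159.96 m³).
Additional absorption ΔA = 111.972 − 44.175 = 67.8 sabins.

67.8 sabins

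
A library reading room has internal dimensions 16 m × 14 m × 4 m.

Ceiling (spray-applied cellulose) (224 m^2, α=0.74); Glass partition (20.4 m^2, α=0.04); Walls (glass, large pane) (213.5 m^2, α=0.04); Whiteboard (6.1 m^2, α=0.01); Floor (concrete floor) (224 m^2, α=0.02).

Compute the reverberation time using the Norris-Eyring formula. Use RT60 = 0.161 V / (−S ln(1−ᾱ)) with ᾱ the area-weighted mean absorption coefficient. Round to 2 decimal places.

0.69 sec

Total surface area S = 224 + 20.4 + 213.5 + 6.1 + 224 = 688.0 m^2.
Absorption A = 224×0.74 + 20.4×0.04 + 213.5×0.04 + 6.1×0.01 + 224×0.02 = 179.657 sabins.
Mean coefficient ᾱ = A/S = 0.2611.
−S·ln(1−ᾱ) = −688.0 × ln(1 − 0.2611) = 208.184.
V = 16 × 14 × 4 = 896 m³.
RT60 = 0.161 × 896 / 208.184 = 0.69 s.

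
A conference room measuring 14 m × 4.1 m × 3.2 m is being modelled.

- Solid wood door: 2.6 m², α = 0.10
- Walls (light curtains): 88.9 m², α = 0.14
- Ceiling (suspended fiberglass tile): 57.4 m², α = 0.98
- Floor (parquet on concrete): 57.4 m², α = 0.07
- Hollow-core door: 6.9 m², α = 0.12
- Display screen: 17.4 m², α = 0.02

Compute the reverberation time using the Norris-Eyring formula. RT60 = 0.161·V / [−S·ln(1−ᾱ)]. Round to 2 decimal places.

0.33 sec

Total surface area S = 2.6 + 88.9 + 57.4 + 57.4 + 6.9 + 17.4 = 230.6 m².
Σ(Sᵢαᵢ) = 2.6×0.10 + 88.9×0.14 + 57.4×0.98 + 57.4×0.07 + 6.9×0.12 + 17.4×0.02 = 74.152.
ᾱ = 74.152 / 230.6 = 0.3216.
−S·ln(1−ᾱ) = −230.6 × ln(1 − 0.3216) = 89.477.
V = 14 × 4.1 × 3.2 = 183.68 m³.
T = 0.161·V/[−S·ln(1−ᾱ)] = 0.161·183.68/89.477 = 0.33 s.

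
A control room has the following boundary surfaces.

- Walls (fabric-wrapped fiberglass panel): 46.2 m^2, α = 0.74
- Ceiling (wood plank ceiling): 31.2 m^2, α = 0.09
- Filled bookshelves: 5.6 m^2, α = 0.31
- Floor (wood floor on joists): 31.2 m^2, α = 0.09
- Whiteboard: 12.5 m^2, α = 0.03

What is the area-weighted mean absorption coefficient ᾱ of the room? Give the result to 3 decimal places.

0.331

S = Σ Sᵢ = 46.2 + 31.2 + 5.6 + 31.2 + 12.5 = 126.7 m^2.
A = 46.2×0.74 + 31.2×0.09 + 5.6×0.31 + 31.2×0.09 + 12.5×0.03 = 41.915 sabins.
ᾱ = A/S = 0.331.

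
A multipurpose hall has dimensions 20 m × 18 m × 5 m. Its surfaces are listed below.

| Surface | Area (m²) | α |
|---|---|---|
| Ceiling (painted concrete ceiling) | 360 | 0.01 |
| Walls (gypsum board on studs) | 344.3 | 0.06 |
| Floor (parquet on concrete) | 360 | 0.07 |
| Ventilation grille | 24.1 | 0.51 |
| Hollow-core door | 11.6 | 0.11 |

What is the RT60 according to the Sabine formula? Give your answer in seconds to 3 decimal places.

A = Σ Sᵢαᵢ = 360·0.01 + 344.3·0.06 + 360·0.07 + 24.1·0.51 + 11.6·0.11 = 63.025 sabins.
Room volume: 1800 m³.
T = 0.161 V/A = 0.161·1800/63.025 = 4.598 s.

4.598 s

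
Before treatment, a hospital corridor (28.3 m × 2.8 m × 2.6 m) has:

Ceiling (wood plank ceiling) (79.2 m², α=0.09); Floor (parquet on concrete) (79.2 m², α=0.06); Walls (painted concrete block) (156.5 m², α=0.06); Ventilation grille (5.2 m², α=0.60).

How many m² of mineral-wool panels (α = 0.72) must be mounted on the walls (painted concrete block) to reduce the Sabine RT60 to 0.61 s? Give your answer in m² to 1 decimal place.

45.4

Summing Sᵢαᵢ: 7.128 + 4.752 + 9.390 + 3.120 → A₁ = 24.390 sabins.
V = 206.024 m³. Target absorption A₂ = 0.161 × 206.024 / 0.61 = 54.377 sabins.
ΔA needed = 54.377 − 24.390 = 29.987 sabins.
Net gain per m²: Δα = 0.72 − 0.06 = 0.66.
Area = ΔA/Δα = 29.987/0.66 = 45.4 m².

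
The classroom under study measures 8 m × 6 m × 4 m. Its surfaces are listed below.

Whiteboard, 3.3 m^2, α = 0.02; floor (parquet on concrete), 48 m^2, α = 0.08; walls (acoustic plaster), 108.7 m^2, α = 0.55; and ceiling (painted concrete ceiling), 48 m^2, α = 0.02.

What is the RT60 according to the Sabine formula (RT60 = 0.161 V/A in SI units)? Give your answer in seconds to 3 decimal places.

0.478 sec

A = Σ Sᵢαᵢ = 3.3*0.02 + 48*0.08 + 108.7*0.55 + 48*0.02 = 64.651 sabins.
Room volume: 192 m³.
Sabine: RT60 = 0.161 × 192 / 64.651 = 0.478 s.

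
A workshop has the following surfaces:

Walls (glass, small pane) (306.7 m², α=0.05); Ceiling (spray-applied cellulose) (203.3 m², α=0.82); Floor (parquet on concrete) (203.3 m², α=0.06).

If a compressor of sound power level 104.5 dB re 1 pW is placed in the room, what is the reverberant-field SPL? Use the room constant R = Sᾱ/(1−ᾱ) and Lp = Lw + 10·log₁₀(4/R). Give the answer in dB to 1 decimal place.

86.3 dB

Σ(Sᵢαᵢ) = 306.7×0.05 + 203.3×0.82 + 203.3×0.06 = 194.239; total area S = 713.3 m².
ᾱ = 0.2723, so room constant R = A/(1−ᾱ) = 266.922 m².
Lp = 104.5 + 10·log₁₀(4/266.922) = 104.5 + (-18.24) = 86.3 dB.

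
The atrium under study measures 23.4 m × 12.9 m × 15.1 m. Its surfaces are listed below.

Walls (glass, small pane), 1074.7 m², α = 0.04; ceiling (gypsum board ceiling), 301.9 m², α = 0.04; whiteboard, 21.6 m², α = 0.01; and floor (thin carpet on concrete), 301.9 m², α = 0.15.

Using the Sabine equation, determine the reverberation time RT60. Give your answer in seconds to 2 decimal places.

7.30 seconds

A = Σ Sᵢαᵢ = 1074.7·0.04 + 301.9·0.04 + 21.6·0.01 + 301.9·0.15 = 100.565 sabins.
V = 23.4·12.9·15.1 = 4558.086 m³.
T = 0.161 V/A = 0.161·4558.086/100.565 = 7.30 s.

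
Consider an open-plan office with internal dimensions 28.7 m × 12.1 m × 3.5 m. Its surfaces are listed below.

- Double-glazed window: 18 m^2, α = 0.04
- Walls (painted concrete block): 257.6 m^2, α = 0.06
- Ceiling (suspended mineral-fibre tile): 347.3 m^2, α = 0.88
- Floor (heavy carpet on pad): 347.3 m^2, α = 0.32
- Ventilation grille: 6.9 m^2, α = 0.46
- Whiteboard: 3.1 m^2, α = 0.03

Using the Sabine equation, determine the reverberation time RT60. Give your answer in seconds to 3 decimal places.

0.449 s

Equivalent absorption area: A = 18·0.04 + 257.6·0.06 + 347.3·0.88 + 347.3·0.32 + 6.9·0.46 + 3.1·0.03 = 436.203 m^2.
V = 28.7·12.1·3.5 = 1215.445 m³.
Sabine: RT60 = 0.161 × 1215.445 / 436.203 = 0.449 s.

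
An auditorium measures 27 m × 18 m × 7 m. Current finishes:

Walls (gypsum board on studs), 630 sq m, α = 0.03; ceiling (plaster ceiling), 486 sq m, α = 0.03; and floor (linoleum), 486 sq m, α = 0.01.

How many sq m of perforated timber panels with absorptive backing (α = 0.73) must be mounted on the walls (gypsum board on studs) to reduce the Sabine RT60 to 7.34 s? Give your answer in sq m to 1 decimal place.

51.8

Equivalent absorption area: A₁ = 630×0.03 + 486×0.03 + 486×0.01 = 38.340 sq m.
Required A₂ = 0.161·3402/7.34 = 74.622 sabins.
Absorption to add: 74.622 − 38.340 = 36.282 sabins.
Each sq m of panel replacing the walls (gypsum board on studs) adds (0.73 − 0.03) = 0.70 sabins.
Panel area = 36.282 / 0.70 = 51.8 sq m.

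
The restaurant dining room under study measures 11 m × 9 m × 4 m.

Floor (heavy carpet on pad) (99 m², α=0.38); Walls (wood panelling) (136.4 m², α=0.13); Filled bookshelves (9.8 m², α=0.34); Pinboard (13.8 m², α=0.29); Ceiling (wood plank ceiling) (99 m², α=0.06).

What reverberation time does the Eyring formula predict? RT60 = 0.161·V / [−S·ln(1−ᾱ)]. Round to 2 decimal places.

S = Σ Sᵢ = 358.0 m².
Σ(Sᵢαᵢ) = 99·0.38 + 136.4·0.13 + 9.8·0.34 + 13.8·0.29 + 99·0.06 = 68.626.
Mean coefficient ᾱ = A/S = 0.1917.
−S·ln(1−ᾱ) = −358.0 × ln(1 − 0.1917) = 76.190.
V = 11 × 9 × 4 = 396 m³.
RT60 = 0.161 × 396 / 76.190 = 0.84 s.

0.84 s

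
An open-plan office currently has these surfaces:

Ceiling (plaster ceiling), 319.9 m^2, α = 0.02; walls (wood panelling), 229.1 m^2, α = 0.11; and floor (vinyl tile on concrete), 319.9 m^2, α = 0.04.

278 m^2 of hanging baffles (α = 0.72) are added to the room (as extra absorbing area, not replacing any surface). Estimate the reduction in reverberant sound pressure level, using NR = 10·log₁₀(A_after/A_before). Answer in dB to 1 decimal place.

A_before = Σ Sᵢαᵢ = 319.9×0.02 + 229.1×0.11 + 319.9×0.04 = 44.395 sabins.
Added absorption = 278 × 0.72 = 200.160 sabins.
A_after = 44.395 + 200.160 = 244.555 sabins.
NR = 10·log₁₀(244.555/44.395) = 7.4 dB.

7.4 dB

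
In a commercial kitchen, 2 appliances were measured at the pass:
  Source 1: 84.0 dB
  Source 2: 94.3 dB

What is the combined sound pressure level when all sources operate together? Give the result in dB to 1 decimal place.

Sum in the linear (power) domain: Σ 10^(Lᵢ/10) = 10^(84.0/10) + 10^(94.3/10) = 2.943e+09.
L_total = 10·log₁₀(2.943e+09) = 94.7 dB.

94.7 dB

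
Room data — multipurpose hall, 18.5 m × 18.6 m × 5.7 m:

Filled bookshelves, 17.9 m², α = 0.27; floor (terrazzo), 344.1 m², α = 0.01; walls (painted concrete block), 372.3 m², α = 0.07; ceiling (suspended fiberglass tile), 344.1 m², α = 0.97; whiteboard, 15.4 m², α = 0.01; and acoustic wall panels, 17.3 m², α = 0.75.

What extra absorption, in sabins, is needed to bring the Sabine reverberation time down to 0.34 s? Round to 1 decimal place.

A₁ = Σ Sᵢαᵢ = 17.9×0.27 + 344.1×0.01 + 372.3×0.07 + 344.1×0.97 + 15.4×0.01 + 17.3×0.75 = 381.241 sabins.
For T = 0.34 s, need A₂ = 0.161·V/T = 0.161·1961.37/0.34 = 928.766 sabins.
Additional absorption ΔA = 928.766 − 381.241 = 547.5 sabins.

547.5 sabins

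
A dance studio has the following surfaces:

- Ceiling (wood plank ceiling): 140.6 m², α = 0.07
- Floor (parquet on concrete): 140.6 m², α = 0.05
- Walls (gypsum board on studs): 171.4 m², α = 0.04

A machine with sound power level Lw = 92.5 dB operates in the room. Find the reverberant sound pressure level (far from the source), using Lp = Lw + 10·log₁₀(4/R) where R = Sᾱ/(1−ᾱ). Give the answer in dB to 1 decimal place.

A = 23.728 sabins; S = 452.6 m².
ᾱ = 23.728/452.6 = 0.0524; R = Sᾱ/(1−ᾱ) = 23.728/(1−0.0524) = 25.040 m².
Lp = 92.5 + 10·log₁₀(4/25.040) = 92.5 + (-7.97) = 84.5 dB.

84.5 dB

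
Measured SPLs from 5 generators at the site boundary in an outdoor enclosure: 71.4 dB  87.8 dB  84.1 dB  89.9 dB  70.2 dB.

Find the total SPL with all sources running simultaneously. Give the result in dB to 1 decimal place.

Converting to relative power and adding: 10^(71.4/10) + 10^(87.8/10) + 10^(84.1/10) + 10^(89.9/10) + 10^(70.2/10) = 1.861e+09.
L_total = 10·log₁₀(1.861e+09) = 92.7 dB.

92.7 dB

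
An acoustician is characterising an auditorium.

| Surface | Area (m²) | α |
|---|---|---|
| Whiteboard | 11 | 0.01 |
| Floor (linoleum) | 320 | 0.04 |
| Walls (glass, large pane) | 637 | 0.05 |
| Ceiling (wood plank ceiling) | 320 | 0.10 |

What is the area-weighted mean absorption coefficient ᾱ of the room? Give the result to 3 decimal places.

Total surface area S = 1288.0 m².
Σ(Sᵢαᵢ) = 11*0.01 + 320*0.04 + 637*0.05 + 320*0.10 = 76.760.
ᾱ = 76.760 / 1288.0 = 0.060.

0.060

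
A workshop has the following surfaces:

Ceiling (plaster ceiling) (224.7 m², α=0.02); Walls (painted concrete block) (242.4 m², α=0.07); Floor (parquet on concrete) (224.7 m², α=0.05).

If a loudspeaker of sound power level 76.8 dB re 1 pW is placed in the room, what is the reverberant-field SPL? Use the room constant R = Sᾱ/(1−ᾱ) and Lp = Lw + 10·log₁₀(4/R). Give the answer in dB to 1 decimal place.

Σ(Sᵢαᵢ) = 224.7×0.02 + 242.4×0.07 + 224.7×0.05 = 32.697; total area S = 691.8 m².
ᾱ = 32.697/691.8 = 0.0473; R = Sᾱ/(1−ᾱ) = 32.697/(1−0.0473) = 34.320 m².
Lp = Lw + 10 log₁₀(4/R) = 76.8 -9.33 = 67.5 dB.

67.5 dB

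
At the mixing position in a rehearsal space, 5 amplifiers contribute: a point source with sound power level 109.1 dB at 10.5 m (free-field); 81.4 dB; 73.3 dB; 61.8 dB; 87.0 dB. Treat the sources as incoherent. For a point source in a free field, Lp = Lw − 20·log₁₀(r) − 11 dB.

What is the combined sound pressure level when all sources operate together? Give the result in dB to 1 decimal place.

88.6 dB

Source at 10.5 m: Lp = 109.1 − 20·log₁₀(10.5) − 11 = 77.7 dB.
Converting to relative power and adding: 10^(77.7/10) + 10^(81.4/10) + 10^(73.3/10) + 10^(61.8/10) + 10^(87.0/10) = 7.21e+08.
L_total = 10·log₁₀(7.21e+08) = 88.6 dB.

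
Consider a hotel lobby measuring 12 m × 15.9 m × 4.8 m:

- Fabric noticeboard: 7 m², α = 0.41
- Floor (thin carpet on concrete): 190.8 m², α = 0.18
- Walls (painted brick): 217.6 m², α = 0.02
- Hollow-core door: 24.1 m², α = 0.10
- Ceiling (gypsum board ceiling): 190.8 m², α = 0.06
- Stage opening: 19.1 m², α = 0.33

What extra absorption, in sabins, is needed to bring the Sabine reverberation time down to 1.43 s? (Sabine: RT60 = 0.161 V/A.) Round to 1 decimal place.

Equivalent absorption area: A₁ = 7·0.41 + 190.8·0.18 + 217.6·0.02 + 24.1·0.10 + 190.8·0.06 + 19.1·0.33 = 61.727 m².
For T = 1.43 s, need A₂ = 0.161·V/T = 0.161·915.84/1.43 = 103.112 sabins.
ΔA = A₂ − A₁ = 103.112 − 61.727 = 41.4 sabins.

41.4 sabins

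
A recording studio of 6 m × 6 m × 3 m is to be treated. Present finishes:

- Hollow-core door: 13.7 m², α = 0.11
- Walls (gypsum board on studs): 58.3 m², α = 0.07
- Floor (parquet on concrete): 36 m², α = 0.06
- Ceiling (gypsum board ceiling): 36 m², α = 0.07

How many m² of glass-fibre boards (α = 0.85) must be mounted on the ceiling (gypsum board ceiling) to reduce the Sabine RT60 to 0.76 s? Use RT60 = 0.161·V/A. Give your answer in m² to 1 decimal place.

16.2

A₁ = Σ Sᵢαᵢ = 13.7·0.11 + 58.3·0.07 + 36·0.06 + 36·0.07 = 10.268 sabins.
Required A₂ = 0.161·108/0.76 = 22.879 sabins.
ΔA needed = 22.879 − 10.268 = 12.611 sabins.
Each m² of panel replacing the ceiling (gypsum board ceiling) adds (0.85 − 0.07) = 0.78 sabins.
Area = ΔA/Δα = 12.611/0.78 = 16.2 m².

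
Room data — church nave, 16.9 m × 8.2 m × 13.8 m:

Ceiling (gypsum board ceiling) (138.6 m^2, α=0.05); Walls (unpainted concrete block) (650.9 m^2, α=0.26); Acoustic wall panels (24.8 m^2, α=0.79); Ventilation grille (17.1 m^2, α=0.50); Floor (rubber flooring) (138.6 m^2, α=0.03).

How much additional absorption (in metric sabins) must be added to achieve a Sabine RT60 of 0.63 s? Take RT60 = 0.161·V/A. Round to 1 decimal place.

Summing Sᵢαᵢ: 6.930 + 169.234 + 19.592 + 8.550 + 4.158 → A₁ = 208.464 sabins.
Target A₂ = 0.161·1912.404/0.63 = 488.725 sabins (V = 1912.404 m³).
ΔA = A₂ − A₁ = 488.725 − 208.464 = 280.3 sabins.

280.3 sabins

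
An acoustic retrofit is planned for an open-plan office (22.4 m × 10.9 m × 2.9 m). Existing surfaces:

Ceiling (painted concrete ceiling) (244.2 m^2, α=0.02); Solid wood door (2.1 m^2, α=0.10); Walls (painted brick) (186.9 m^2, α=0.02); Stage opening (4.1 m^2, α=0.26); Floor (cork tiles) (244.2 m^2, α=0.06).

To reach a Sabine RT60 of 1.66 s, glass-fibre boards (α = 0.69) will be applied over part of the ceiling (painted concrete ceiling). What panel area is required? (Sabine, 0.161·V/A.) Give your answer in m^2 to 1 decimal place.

Total absorption A₁ = 244.2·0.02 + 2.1·0.10 + 186.9·0.02 + 4.1·0.26 + 244.2·0.06
  = 4.884 + 0.210 + 3.738 + 1.066 + 14.652 = 24.550 m^2 sabins.
Required A₂ = 0.161·708.064/1.66 = 68.674 sabins.
Absorption to add: 68.674 − 24.550 = 44.124 sabins.
Net gain per m^2: Δα = 0.69 − 0.02 = 0.67.
Area = ΔA/Δα = 44.124/0.67 = 65.9 m^2.

65.9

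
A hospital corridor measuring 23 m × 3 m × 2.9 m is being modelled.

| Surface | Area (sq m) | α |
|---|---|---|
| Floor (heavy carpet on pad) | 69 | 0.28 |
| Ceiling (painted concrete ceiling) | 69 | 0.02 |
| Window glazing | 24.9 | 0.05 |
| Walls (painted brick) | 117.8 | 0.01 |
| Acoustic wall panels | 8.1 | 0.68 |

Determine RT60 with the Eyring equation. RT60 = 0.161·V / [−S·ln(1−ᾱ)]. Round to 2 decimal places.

1.07 seconds

S = Σ Sᵢ = 288.8 sq m.
Σ(Sᵢαᵢ) = 69·0.28 + 69·0.02 + 24.9·0.05 + 117.8·0.01 + 8.1·0.68 = 28.631.
ᾱ = 28.631 / 288.8 = 0.0991.
−S·ln(1−ᾱ) = −288.8 × ln(1 − 0.0991) = 30.139.
V = 23 × 3 × 2.9 = 200.1 m³.
RT60 = 0.161 × 200.1 / 30.139 = 1.07 s.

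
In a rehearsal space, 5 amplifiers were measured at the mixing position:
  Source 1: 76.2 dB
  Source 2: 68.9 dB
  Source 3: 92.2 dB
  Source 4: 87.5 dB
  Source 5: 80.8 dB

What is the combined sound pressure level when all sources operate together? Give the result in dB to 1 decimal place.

Converting to relative power and adding: 10^(76.2/10) + 10^(68.9/10) + 10^(92.2/10) + 10^(87.5/10) + 10^(80.8/10) = 2.392e+09.
Back to dB: 10·log₁₀ Σ = 93.8 dB.

93.8 dB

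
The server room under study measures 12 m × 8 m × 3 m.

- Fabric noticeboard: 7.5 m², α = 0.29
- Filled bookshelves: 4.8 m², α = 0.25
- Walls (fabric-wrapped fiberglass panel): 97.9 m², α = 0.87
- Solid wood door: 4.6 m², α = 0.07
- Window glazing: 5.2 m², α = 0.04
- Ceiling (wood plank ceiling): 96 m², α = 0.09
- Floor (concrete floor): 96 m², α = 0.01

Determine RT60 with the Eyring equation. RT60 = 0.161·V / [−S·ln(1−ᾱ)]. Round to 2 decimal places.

0.39 s

S = Σ Sᵢ = 312.0 m².
Σ(Sᵢαᵢ) = 7.5×0.29 + 4.8×0.25 + 97.9×0.87 + 4.6×0.07 + 5.2×0.04 + 96×0.09 + 96×0.01 = 98.678.
ᾱ = 98.678 / 312.0 = 0.3163.
Eyring denominator: −S ln(1−ᾱ) = 118.634.
V = 12 × 8 × 3 = 288 m³.
T = 0.161·V/[−S·ln(1−ᾱ)] = 0.161·288/118.634 = 0.39 s.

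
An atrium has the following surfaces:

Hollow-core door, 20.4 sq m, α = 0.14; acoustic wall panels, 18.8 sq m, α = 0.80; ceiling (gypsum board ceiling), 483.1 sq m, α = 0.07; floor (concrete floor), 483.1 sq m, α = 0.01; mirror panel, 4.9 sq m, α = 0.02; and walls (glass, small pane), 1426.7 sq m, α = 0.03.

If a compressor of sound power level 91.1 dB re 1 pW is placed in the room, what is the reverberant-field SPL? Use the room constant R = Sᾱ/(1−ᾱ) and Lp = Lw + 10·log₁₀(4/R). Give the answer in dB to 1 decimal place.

A = 99.443 sabins; S = 2437.0 sq m.
ᾱ = 99.443/2437.0 = 0.0408; R = Sᾱ/(1−ᾱ) = 99.443/(1−0.0408) = 103.673 sq m.
Lp = 91.1 + 10·log₁₀(4/103.673) = 91.1 + (-14.14) = 77.0 dB.

77.0 dB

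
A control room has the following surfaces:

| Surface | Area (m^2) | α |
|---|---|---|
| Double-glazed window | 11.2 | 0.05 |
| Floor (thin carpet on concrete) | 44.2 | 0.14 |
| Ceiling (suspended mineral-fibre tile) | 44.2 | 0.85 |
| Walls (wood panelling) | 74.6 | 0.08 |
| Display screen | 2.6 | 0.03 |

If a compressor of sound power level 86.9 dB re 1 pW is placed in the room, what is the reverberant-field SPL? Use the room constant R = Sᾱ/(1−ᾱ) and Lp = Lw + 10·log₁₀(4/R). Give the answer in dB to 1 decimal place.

74.4 dB

Σ(Sᵢαᵢ) = 11.2·0.05 + 44.2·0.14 + 44.2·0.85 + 74.6·0.08 + 2.6·0.03 = 50.364; total area S = 176.8 m^2.
ᾱ = 0.2849, so room constant R = A/(1−ᾱ) = 70.429 m^2.
Lp = 86.9 + 10·log₁₀(4/70.429) = 86.9 + (-12.46) = 74.4 dB.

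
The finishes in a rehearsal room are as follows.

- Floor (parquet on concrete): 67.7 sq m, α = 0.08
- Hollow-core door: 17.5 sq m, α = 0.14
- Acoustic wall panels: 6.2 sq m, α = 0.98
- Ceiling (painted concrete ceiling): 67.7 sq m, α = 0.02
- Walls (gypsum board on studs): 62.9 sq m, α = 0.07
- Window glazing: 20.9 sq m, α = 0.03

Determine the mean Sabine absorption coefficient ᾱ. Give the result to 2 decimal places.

0.08

S = Σ Sᵢ = 67.7 + 17.5 + 6.2 + 67.7 + 62.9 + 20.9 = 242.9 sq m.
A = 67.7×0.08 + 17.5×0.14 + 6.2×0.98 + 67.7×0.02 + 62.9×0.07 + 20.9×0.03 = 20.326 sabins.
ᾱ = A/S = 0.08.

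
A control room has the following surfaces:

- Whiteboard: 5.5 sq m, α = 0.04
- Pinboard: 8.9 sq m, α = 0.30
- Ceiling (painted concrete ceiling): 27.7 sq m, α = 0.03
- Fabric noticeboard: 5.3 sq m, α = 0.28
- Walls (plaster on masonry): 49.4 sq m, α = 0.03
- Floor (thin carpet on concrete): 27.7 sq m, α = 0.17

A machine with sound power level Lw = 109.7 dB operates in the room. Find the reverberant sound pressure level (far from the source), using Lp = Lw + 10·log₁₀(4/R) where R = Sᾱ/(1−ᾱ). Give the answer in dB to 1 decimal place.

104.7 dB

Σ(Sᵢαᵢ) = 5.5×0.04 + 8.9×0.30 + 27.7×0.03 + 5.3×0.28 + 49.4×0.03 + 27.7×0.17 = 11.396; total area S = 124.5 sq m.
ᾱ = 0.0915, so room constant R = A/(1−ᾱ) = 12.544 sq m.
Lp = 109.7 + 10·log₁₀(4/12.544) = 109.7 + (-4.96) = 104.7 dB.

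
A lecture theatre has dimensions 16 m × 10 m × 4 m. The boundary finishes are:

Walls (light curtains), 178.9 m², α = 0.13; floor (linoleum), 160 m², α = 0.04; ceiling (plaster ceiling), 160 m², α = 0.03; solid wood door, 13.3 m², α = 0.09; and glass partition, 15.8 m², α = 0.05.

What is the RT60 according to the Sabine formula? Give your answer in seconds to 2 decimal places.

A = Σ Sᵢαᵢ = 178.9*0.13 + 160*0.04 + 160*0.03 + 13.3*0.09 + 15.8*0.05 = 36.444 sabins.
V = 16·10·4 = 640 m³.
Sabine: RT60 = 0.161 × 640 / 36.444 = 2.83 s.

2.83 seconds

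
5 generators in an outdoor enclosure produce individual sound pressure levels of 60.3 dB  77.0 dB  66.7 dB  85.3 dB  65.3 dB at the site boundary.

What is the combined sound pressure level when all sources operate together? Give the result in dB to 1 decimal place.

Σ 10^(Lᵢ/10) = 3.981e+08.
L_total = 10·log₁₀(3.981e+08) = 86.0 dB.

86.0 dB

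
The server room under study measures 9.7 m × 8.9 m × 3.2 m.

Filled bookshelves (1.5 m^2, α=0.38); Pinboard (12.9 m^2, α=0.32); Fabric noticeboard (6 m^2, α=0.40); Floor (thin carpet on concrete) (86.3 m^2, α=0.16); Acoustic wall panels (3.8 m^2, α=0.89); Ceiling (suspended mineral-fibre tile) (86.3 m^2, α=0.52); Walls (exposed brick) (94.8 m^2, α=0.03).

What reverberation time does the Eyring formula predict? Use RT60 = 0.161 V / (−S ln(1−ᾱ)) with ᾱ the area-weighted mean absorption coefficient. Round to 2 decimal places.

0.54 seconds

S = Σ Sᵢ = 291.6 m^2.
Absorption A = 1.5·0.38 + 12.9·0.32 + 6·0.40 + 86.3·0.16 + 3.8·0.89 + 86.3·0.52 + 94.8·0.03 = 72.008 sabins.
ᾱ = 72.008 / 291.6 = 0.2469.
Eyring denominator: −S ln(1−ᾱ) = 82.685.
V = 9.7 × 8.9 × 3.2 = 276.256 m³.
RT60 = 0.161 × 276.256 / 82.685 = 0.54 s.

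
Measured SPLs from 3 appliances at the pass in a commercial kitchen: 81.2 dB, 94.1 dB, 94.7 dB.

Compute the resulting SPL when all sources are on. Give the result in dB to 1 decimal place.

Sum in the linear (power) domain: Σ 10^(Lᵢ/10) = 10^(81.2/10) + 10^(94.1/10) + 10^(94.7/10) = 5.653e+09.
L_total = 10·log₁₀(5.653e+09) = 97.5 dB.

97.5 dB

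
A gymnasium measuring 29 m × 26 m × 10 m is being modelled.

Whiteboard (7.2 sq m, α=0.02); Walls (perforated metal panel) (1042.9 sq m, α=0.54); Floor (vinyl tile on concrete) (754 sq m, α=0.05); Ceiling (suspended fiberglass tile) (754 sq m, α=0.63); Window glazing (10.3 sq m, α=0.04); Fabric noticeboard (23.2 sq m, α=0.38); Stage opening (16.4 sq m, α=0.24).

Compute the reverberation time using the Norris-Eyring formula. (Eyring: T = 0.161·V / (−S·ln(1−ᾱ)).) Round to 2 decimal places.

S = Σ Sᵢ = 2608.0 sq m.
Σ(Sᵢαᵢ) = 7.2·0.02 + 1042.9·0.54 + 754·0.05 + 754·0.63 + 10.3·0.04 + 23.2·0.38 + 16.4·0.24 = 1089.194.
Mean coefficient ᾱ = A/S = 0.4176.
−S·ln(1−ᾱ) = −2608.0 × ln(1 − 0.4176) = 1409.879.
V = 29 × 26 × 10 = 7540 m³.
T = 0.161·V/[−S·ln(1−ᾱ)] = 0.161·7540/1409.879 = 0.86 s.

0.86 s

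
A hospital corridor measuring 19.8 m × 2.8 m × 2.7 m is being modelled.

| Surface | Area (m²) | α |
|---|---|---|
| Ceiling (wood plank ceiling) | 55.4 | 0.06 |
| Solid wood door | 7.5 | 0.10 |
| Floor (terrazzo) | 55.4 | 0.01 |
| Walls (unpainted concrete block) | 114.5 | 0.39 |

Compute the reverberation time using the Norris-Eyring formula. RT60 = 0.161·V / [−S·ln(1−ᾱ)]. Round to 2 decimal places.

S = Σ Sᵢ = 232.8 m².
Absorption A = 55.4×0.06 + 7.5×0.10 + 55.4×0.01 + 114.5×0.39 = 49.283 sabins.
ᾱ = 49.283 / 232.8 = 0.2117.
Eyring denominator: −S ln(1−ᾱ) = 55.378.
V = 19.8 × 2.8 × 2.7 = 149.688 m³.
T = 0.161·V/[−S·ln(1−ᾱ)] = 0.161·149.688/55.378 = 0.44 s.

0.44 s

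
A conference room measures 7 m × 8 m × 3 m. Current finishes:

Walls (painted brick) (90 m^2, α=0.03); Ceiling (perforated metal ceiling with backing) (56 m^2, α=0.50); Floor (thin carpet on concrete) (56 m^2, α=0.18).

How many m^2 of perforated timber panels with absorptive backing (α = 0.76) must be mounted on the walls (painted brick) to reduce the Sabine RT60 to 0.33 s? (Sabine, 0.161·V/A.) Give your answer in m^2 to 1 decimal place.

Total absorption A₁ = 90·0.03 + 56·0.50 + 56·0.18
  = 2.700 + 28.000 + 10.080 = 40.780 m^2 sabins.
Required A₂ = 0.161·168/0.33 = 81.964 sabins.
ΔA needed = 81.964 − 40.780 = 41.184 sabins.
Each m^2 of panel replacing the walls (painted brick) adds (0.76 − 0.03) = 0.73 sabins.
Panel area = 41.184 / 0.73 = 56.4 m^2.

56.4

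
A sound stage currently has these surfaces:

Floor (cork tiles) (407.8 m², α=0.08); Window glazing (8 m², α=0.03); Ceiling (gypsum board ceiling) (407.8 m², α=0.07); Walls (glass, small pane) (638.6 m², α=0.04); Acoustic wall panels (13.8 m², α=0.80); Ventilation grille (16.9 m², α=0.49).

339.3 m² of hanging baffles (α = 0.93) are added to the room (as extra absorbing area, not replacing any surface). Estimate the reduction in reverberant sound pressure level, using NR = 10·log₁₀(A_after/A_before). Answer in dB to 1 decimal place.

6.0 dB

Total absorption A_before = 407.8×0.08 + 8×0.03 + 407.8×0.07 + 638.6×0.04 + 13.8×0.80 + 16.9×0.49
  = 32.624 + 0.240 + 28.546 + 25.544 + 11.040 + 8.281 = 106.275 m² sabins.
Added absorption = 339.3 × 0.93 = 315.549 sabins.
New total A_after = 421.824 sabins.
Reduction = 10 log₁₀(A_after/A_before) = 10 log₁₀(3.9692) = 6.0 dB.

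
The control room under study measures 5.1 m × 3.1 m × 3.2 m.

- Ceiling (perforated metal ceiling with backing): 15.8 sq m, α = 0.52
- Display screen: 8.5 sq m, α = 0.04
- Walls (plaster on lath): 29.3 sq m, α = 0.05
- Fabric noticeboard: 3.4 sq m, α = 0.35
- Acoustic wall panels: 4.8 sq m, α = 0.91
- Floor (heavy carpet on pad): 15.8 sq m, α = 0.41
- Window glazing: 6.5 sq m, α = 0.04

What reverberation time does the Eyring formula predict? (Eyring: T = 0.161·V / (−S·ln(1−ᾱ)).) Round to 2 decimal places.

0.31 seconds

S = Σ Sᵢ = 84.1 sq m.
Absorption A = 15.8·0.52 + 8.5·0.04 + 29.3·0.05 + 3.4·0.35 + 4.8·0.91 + 15.8·0.41 + 6.5·0.04 = 22.317 sabins.
ᾱ = 22.317 / 84.1 = 0.2654.
−S·ln(1−ᾱ) = −84.1 × ln(1 − 0.2654) = 25.939.
V = 5.1 × 3.1 × 3.2 = 50.592 m³.
T = 0.161·V/[−S·ln(1−ᾱ)] = 0.161·50.592/25.939 = 0.31 s.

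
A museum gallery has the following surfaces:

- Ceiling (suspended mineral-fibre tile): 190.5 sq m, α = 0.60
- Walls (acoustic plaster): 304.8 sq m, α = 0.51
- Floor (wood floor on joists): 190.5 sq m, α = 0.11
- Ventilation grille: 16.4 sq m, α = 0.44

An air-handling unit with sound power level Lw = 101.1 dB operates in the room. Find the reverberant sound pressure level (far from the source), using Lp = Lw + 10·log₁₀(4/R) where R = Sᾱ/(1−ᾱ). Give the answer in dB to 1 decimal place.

80.0 dB

Σ(Sᵢαᵢ) = 190.5·0.60 + 304.8·0.51 + 190.5·0.11 + 16.4·0.44 = 297.919; total area S = 702.2 sq m.
ᾱ = 0.4243, so room constant R = A/(1−ᾱ) = 517.490 sq m.
Lp = 101.1 + 10·log₁₀(4/517.490) = 101.1 + (-21.12) = 80.0 dB.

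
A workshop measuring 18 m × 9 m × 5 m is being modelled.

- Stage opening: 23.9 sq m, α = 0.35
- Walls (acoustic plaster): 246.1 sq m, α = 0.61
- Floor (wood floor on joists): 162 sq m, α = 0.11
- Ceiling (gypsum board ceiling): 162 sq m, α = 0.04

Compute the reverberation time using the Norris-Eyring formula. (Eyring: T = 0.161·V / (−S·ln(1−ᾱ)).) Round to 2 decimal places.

S = Σ Sᵢ = 594.0 sq m.
Absorption A = 23.9·0.35 + 246.1·0.61 + 162·0.11 + 162·0.04 = 182.786 sabins.
ᾱ = 182.786 / 594.0 = 0.3077.
Eyring denominator: −S ln(1−ᾱ) = 218.435.
V = 18 × 9 × 5 = 810 m³.
RT60 = 0.161 × 810 / 218.435 = 0.60 s.

0.60 s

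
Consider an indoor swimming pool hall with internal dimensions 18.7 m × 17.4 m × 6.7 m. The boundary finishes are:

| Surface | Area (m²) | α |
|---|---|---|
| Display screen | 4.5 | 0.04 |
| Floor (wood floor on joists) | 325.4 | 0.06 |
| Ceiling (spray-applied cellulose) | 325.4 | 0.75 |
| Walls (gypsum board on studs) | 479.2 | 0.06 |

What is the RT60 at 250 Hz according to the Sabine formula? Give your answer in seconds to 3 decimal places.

Total absorption A = 4.5×0.04 + 325.4×0.06 + 325.4×0.75 + 479.2×0.06
  = 0.180 + 19.524 + 244.050 + 28.752 = 292.506 m² sabins.
Room volume: 2180.046 m³.
T = 0.161 V/A = 0.161·2180.046/292.506 = 1.200 s.

1.200 s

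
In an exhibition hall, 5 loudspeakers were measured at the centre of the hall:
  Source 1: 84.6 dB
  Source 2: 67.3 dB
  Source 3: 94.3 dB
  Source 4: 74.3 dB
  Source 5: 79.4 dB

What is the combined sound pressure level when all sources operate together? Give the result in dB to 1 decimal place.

Sum in the linear (power) domain: Σ 10^(Lᵢ/10) = 10^(84.6/10) + 10^(67.3/10) + 10^(94.3/10) + 10^(74.3/10) + 10^(79.4/10) = 3.099e+09.
Back to dB: 10·log₁₀ Σ = 94.9 dB.

94.9 dB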